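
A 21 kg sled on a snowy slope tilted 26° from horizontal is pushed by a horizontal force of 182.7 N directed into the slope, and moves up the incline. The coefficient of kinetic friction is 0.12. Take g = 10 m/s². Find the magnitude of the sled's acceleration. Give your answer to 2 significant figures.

1.9 m/s²

The horizontal push has components F cos 26° = 182.7 × 0.8988 = 164.211 N up the incline and F sin 26° = 182.7 × 0.4384 = 80.096 N pressing into the surface.
The normal force is therefore N = mg cos 26° + F sin 26° = 188.748 + 80.096 = 268.844 N, and kinetic friction down the slope is μN = 0.12 × 268.844 = 32.261 N.
Along the incline: F cos 26° − mg sin 26° − μN = ma, so 164.211 − 92.064 − 32.261 = 21 a, giving a = 1.8993 m/s².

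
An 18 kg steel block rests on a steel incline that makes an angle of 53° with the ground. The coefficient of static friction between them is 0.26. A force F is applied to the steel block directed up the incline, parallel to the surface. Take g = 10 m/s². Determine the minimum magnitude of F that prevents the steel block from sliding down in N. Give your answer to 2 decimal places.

The normal force is N = mg cos 53° = 108.327 N. With F at its minimum the steel block is on the verge of sliding down, so static friction is at its maximum μ_s N = 0.26 × 108.327 = 28.165 N and acts up the slope.
Equilibrium along the incline: F + μ_s N = mg sin 53°, so F = 143.754 − 28.165 = 115.589 N.

115.59 N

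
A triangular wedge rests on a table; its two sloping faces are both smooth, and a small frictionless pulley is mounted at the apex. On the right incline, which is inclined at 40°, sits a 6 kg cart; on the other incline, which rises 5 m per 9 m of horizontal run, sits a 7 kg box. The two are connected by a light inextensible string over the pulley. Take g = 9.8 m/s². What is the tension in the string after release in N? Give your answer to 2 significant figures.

Resolve each weight along its own incline: the 6 kg mass has component 6 × 9.8 × sin 40° = 37.796 N down its slope, and the 7 kg mass has 7 × 9.8 × sin 29.05° = 33.315 N down its slope.
The 6 kg side's 37.796 N exceeds the other side's 33.315 N, so that mass slides down and the 7 kg mass slides up. Taking that direction as positive, Newton's second law for the whole system gives 37.796 − 33.315 = (6 + 7) a, so a = 4.481 / 13 = 0.3447 m/s².
For the 7 kg mass (up-slope positive): T − 33.315 = 7 × 0.3447, so T = 35.728 N.

36 N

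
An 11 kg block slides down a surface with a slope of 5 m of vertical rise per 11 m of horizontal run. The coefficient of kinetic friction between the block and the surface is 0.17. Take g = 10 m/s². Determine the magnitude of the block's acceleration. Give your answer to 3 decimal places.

2.590 m/s²

Resolving the weight along the incline: the component pulling the block down the slope is mg sin 24.44° = 11 × 10 × 0.4138 = 45.518 N, and the normal force is N = mg cos 24.44° = 11 × 10 × 0.9104 = 100.144 N.
Kinetic friction acts up the slope with magnitude f = μN = 0.17 × 100.144 = 17.024 N.
Net force along the incline is 45.518 − 17.024 = 28.494 N, so a = 28.494 / 11 = 2.5904 m/s².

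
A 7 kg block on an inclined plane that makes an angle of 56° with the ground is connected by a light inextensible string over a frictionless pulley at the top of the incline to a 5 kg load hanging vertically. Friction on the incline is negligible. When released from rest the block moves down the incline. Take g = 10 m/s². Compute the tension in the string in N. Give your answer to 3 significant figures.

53.3 N

For the block on the incline: the weight component along the slope is m₁g sin 56° = 7 × 10 × 0.8290 = 58.030 N and the normal force is N = m₁g cos 56° = 39.144 N.
Newton's second law for the block (down-slope positive): 58.030 − T = 7 a. For the hanging load (upward positive): T − 5 × 10 = 5 a.
Adding the two equations eliminates T: 8.030 = 12 a, so a = 0.6692 m/s².
Then from the hanging load's equation, T = 5 × (10 + 0.6692) = 53.346 N.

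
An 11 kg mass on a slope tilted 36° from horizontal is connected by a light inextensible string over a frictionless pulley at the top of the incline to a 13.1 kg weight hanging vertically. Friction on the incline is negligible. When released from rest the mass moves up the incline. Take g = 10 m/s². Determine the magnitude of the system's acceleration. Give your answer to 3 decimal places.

For the mass on the incline: the weight component along the slope is m₁g sin 36° = 11 × 10 × 0.5878 = 64.658 N and the normal force is N = m₁g cos 36° = 88.992 N.
Newton's second law for the mass (up-slope positive): T − 64.658 = 11 a. For the hanging weight (downward positive): 13.1 × 10 − T = 13.1 a.
Adding the two equations eliminates T: 66.342 = 24.1 a, so a = 2.7528 m/s².

2.753 m/s²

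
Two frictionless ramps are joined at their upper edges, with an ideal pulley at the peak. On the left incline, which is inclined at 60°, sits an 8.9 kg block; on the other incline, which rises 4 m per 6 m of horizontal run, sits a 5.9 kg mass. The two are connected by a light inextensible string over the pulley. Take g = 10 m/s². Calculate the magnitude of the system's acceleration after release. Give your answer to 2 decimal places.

Resolve each weight along its own incline: the 8.9 kg mass has component 8.9 × 10 × sin 60° = 77.076 N down its slope, and the 5.9 kg mass has 5.9 × 10 × sin 33.69° = 32.727 N down its slope.
The 8.9 kg side's 77.076 N exceeds the other side's 32.727 N, so that mass slides down and the 5.9 kg mass slides up. Taking that direction as positive, Newton's second law for the whole system gives 77.076 − 32.727 = (8.9 + 5.9) a, so a = 44.349 / 14.8 = 2.9966 m/s².

3.00 m/s²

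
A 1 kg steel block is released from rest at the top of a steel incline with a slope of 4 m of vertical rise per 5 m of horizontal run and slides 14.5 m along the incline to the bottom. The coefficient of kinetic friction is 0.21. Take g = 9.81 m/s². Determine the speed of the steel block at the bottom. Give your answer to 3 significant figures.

The weight component along the incline is mg sin 38.66° = 6.128 N and the normal force is N = mg cos 38.66° = 7.660 N.
Friction up the slope is f = μN = 0.21 × 7.660 = 1.609 N, so the net downslope force is 6.128 − 1.609 = 4.519 N and a = 4.519 / 1 = 4.5190 m/s².
Starting from rest over a distance of 14.5 m, v² = 2aL = 2 × 4.5190 × 14.5 = 131.0510, so v = 11.4478 m/s.

11.4 m/s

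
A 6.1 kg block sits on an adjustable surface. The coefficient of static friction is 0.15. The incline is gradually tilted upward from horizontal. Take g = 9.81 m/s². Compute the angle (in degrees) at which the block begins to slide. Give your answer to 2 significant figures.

8.5°

At the threshold of sliding, static friction is at its maximum μ_s N and exactly balances the weight component along the incline: mg sin θ = μ_s mg cos θ.
Hence tan θ = μ_s = 0.15, so θ = arctan(0.15) = 8.5308°.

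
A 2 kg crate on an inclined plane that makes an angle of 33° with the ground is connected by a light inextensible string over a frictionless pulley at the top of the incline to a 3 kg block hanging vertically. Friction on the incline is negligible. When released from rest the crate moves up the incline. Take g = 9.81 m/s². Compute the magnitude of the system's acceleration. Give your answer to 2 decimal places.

For the crate on the incline: the weight component along the slope is m₁g sin 33° = 2 × 9.81 × 0.5446 = 10.685 N and the normal force is N = m₁g cos 33° = 16.455 N.
Newton's second law for the crate (up-slope positive): T − 10.685 = 2 a. For the hanging block (downward positive): 3 × 9.81 − T = 3 a.
Adding the two equations eliminates T: 18.745 = 5 a, so a = 3.7490 m/s².

3.75 m/s²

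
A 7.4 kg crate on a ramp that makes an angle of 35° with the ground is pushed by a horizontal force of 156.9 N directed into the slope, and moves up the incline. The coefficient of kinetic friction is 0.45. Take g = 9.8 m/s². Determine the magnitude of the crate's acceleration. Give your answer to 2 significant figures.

2.7 m/s²

The horizontal push has components F cos 35° = 156.9 × 0.8192 = 128.532 N up the incline and F sin 35° = 156.9 × 0.5736 = 89.998 N pressing into the surface.
The normal force is therefore N = mg cos 35° + F sin 35° = 59.408 + 89.998 = 149.406 N, and kinetic friction down the slope is μN = 0.45 × 149.406 = 67.233 N.
Along the incline: F cos 35° − mg sin 35° − μN = ma, so 128.532 − 41.597 − 67.233 = 7.4 a, giving a = 2.6624 m/s².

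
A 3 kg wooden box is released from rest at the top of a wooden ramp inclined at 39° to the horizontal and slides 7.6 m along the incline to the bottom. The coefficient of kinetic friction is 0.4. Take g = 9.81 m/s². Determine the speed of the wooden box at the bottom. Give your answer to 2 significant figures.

The weight component along the incline is mg sin 39° = 18.521 N and the normal force is N = mg cos 39° = 22.871 N.
Friction up the slope is f = μN = 0.4 × 22.871 = 9.148 N, so the net downslope force is 18.521 − 9.148 = 9.373 N and a = 9.373 / 3 = 3.1243 m/s².
Starting from rest over a distance of 7.6 m, v² = 2aL = 2 × 3.1243 × 7.6 = 47.4894, so v = 6.8913 m/s.

6.9 m/s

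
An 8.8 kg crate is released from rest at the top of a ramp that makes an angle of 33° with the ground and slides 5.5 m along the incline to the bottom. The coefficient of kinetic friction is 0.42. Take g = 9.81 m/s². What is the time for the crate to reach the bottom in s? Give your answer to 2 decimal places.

2.41 s

The weight component along the incline is mg sin 33° = 47.018 N and the normal force is N = mg cos 33° = 72.401 N.
Friction up the slope is f = μN = 0.42 × 72.401 = 30.408 N, so the net downslope force is 47.018 − 30.408 = 16.610 N and a = 16.610 / 8.8 = 1.8875 m/s².
Starting from rest, L = ½at², so t = √(2L/a) = √(2 × 5.5 / 1.8875) = 2.4141 s.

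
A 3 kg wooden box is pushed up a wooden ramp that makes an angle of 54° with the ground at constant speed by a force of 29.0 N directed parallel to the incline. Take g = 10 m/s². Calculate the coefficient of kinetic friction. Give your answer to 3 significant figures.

At constant speed ΣF = 0 along the incline. The applied 29.0 N acts up the slope; the weight component mg sin 54° = 24.271 N and kinetic friction μN both act down the slope.
So 29.0 = 24.271 + μ × 17.634, giving μ = (29.0 − 24.271) / 17.634 = 0.2682.

0.268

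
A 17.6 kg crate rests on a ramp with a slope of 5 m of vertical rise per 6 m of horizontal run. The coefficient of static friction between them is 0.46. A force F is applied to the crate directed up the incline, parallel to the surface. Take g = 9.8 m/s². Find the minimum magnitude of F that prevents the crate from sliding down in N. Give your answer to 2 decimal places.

49.47 N

The normal force is N = mg cos 39.81° = 132.503 N. With F at its minimum the crate is on the verge of sliding down, so static friction is at its maximum μ_s N = 0.46 × 132.503 = 60.951 N and acts up the slope.
Equilibrium along the incline: F + μ_s N = mg sin 39.81°, so F = 110.419 − 60.951 = 49.468 N.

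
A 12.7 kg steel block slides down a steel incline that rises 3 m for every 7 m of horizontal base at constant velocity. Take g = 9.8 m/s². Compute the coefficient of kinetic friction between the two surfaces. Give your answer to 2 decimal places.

At constant velocity the net force along the incline is zero: mg sin 23.20° = μ mg cos 23.20°.
So μ = tan 23.20° = 0.3939 / 0.9191 = 0.4286.

0.43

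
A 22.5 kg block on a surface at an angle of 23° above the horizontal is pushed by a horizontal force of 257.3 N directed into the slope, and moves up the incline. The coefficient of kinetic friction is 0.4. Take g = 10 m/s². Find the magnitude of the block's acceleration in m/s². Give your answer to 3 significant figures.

The horizontal push has components F cos 23° = 257.3 × 0.9205 = 236.845 N up the incline and F sin 23° = 257.3 × 0.3907 = 100.527 N pressing into the surface.
The normal force is therefore N = mg cos 23° + F sin 23° = 207.112 + 100.527 = 307.639 N, and kinetic friction down the slope is μN = 0.4 × 307.639 = 123.056 N.
Along the incline: F cos 23° − mg sin 23° − μN = ma, so 236.845 − 87.907 − 123.056 = 22.5 a, giving a = 1.1503 m/s².

1.15 m/s²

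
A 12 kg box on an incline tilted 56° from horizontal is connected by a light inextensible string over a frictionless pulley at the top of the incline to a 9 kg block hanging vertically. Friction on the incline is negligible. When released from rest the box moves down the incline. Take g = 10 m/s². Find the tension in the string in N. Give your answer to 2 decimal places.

94.06 N

For the box on the incline: the weight component along the slope is m₁g sin 56° = 12 × 10 × 0.8290 = 99.480 N and the normal force is N = m₁g cos 56° = 67.103 N.
Newton's second law for the box (down-slope positive): 99.480 − T = 12 a. For the hanging block (upward positive): T − 9 × 10 = 9 a.
Adding the two equations eliminates T: 9.480 = 21 a, so a = 0.4514 m/s².
Then from the hanging block's equation, T = 9 × (10 + 0.4514) = 94.063 N.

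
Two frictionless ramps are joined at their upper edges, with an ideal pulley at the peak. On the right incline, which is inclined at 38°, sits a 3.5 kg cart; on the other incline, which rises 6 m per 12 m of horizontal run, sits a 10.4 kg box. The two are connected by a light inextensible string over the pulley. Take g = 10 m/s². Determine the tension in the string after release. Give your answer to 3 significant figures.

27.8 N

Resolve each weight along its own incline: the 3.5 kg mass has component 3.5 × 10 × sin 38° = 21.548 N down its slope, and the 10.4 kg mass has 10.4 × 10 × sin 26.57° = 46.510 N down its slope.
The 10.4 kg side's 46.510 N exceeds the other side's 21.548 N, so that mass slides down and the 3.5 kg mass slides up. Taking that direction as positive, Newton's second law for the whole system gives 46.510 − 21.548 = (3.5 + 10.4) a, so a = 24.962 / 13.9 = 1.7958 m/s².
For the 3.5 kg mass (up-slope positive): T − 21.548 = 3.5 × 1.7958, so T = 27.833 N.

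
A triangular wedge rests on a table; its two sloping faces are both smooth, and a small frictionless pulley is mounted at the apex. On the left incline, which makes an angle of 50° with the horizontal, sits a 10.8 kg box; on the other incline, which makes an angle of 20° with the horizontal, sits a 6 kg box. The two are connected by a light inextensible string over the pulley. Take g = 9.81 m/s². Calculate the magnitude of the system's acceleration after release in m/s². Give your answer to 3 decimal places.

3.633 m/s²

Resolve each weight along its own incline: the 10.8 kg mass has component 10.8 × 9.81 × sin 50° = 81.161 N down its slope, and the 6 kg mass has 6 × 9.81 × sin 20° = 20.131 N down its slope.
The 10.8 kg side's 81.161 N exceeds the other side's 20.131 N, so that mass slides down and the 6 kg mass slides up. Taking that direction as positive, Newton's second law for the whole system gives 81.161 − 20.131 = (10.8 + 6) a, so a = 61.030 / 16.8 = 3.6327 m/s².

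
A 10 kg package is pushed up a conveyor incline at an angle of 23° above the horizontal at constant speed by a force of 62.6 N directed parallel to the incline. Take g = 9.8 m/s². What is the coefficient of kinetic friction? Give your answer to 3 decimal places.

0.269

At constant speed ΣF = 0 along the incline. The applied 62.6 N acts up the slope; the weight component mg sin 23° = 38.292 N and kinetic friction μN both act down the slope.
So 62.6 = 38.292 + μ × 90.209, giving μ = (62.6 − 38.292) / 90.209 = 0.2695.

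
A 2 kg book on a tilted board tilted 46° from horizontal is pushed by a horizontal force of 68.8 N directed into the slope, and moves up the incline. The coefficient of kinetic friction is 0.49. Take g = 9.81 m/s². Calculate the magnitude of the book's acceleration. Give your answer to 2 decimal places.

The horizontal push has components F cos 46° = 68.8 × 0.6947 = 47.795 N up the incline and F sin 46° = 68.8 × 0.7193 = 49.488 N pressing into the surface.
The normal force is therefore N = mg cos 46° + F sin 46° = 13.630 + 49.488 = 63.118 N, and kinetic friction down the slope is μN = 0.49 × 63.118 = 30.928 N.
Along the incline: F cos 46° − mg sin 46° − μN = ma, so 47.795 − 14.113 − 30.928 = 2 a, giving a = 1.3770 m/s².

1.38 m/s²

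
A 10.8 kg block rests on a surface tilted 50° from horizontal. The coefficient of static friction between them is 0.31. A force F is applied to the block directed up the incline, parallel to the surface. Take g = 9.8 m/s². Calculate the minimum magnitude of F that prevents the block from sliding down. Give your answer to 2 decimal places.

59.99 N

The normal force is N = mg cos 50° = 68.033 N. With F at its minimum the block is on the verge of sliding down, so static friction is at its maximum μ_s N = 0.31 × 68.033 = 21.090 N and acts up the slope.
Equilibrium along the incline: F + μ_s N = mg sin 50°, so F = 81.078 − 21.090 = 59.988 N.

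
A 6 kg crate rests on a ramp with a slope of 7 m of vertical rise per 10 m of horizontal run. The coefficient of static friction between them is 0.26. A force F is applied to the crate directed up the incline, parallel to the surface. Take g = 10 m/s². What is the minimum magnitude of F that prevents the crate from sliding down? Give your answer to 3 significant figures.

21.6 N

The normal force is N = mg cos 34.99° = 49.154 N. With F at its minimum the crate is on the verge of sliding down, so static friction is at its maximum μ_s N = 0.26 × 49.154 = 12.780 N and acts up the slope.
Equilibrium along the incline: F + μ_s N = mg sin 34.99°, so F = 34.408 − 12.780 = 21.628 N.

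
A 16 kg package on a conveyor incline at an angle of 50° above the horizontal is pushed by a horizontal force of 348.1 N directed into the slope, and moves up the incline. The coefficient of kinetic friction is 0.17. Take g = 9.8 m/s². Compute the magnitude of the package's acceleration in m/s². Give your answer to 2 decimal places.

The horizontal push has components F cos 50° = 348.1 × 0.6428 = 223.759 N up the incline and F sin 50° = 348.1 × 0.7660 = 266.645 N pressing into the surface.
The normal force is therefore N = mg cos 50° + F sin 50° = 100.791 + 266.645 = 367.436 N, and kinetic friction down the slope is μN = 0.17 × 367.436 = 62.464 N.
Along the incline: F cos 50° − mg sin 50° − μN = ma, so 223.759 − 120.109 − 62.464 = 16 a, giving a = 2.5741 m/s².

2.57 m/s²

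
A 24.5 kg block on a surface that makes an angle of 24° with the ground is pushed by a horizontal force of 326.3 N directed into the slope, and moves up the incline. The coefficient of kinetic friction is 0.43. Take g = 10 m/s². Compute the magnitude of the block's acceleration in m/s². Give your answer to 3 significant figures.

1.84 m/s²

The horizontal push has components F cos 24° = 326.3 × 0.9135 = 298.075 N up the incline and F sin 24° = 326.3 × 0.4067 = 132.706 N pressing into the surface.
The normal force is therefore N = mg cos 24° + F sin 24° = 223.808 + 132.706 = 356.514 N, and kinetic friction down the slope is μN = 0.43 × 356.514 = 153.301 N.
Along the incline: F cos 24° − mg sin 24° − μN = ma, so 298.075 − 99.642 − 153.301 = 24.5 a, giving a = 1.8421 m/s².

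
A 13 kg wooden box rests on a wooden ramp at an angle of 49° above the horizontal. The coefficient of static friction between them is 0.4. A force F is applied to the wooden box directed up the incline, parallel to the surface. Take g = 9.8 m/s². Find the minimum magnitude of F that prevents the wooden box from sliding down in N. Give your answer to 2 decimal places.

62.72 N

The normal force is N = mg cos 49° = 83.582 N. With F at its minimum the wooden box is on the verge of sliding down, so static friction is at its maximum μ_s N = 0.4 × 83.582 = 33.433 N and acts up the slope.
Equilibrium along the incline: F + μ_s N = mg sin 49°, so F = 96.150 − 33.433 = 62.717 N.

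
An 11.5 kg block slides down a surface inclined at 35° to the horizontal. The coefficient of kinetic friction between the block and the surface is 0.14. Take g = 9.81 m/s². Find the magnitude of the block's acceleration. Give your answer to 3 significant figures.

Resolving the weight along the incline: the component pulling the block down the slope is mg sin 35° = 11.5 × 9.81 × 0.5736 = 64.711 N, and the normal force is N = mg cos 35° = 11.5 × 9.81 × 0.8192 = 92.418 N.
Kinetic friction acts up the slope with magnitude f = μN = 0.14 × 92.418 = 12.939 N.
Net force along the incline is 64.711 − 12.939 = 51.772 N, so a = 51.772 / 11.5 = 4.5019 m/s².

4.50 m/s²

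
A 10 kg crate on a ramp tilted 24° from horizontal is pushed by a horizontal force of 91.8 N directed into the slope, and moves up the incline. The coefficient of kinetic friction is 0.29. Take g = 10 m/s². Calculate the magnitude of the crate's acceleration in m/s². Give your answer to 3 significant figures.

0.587 m/s²

The horizontal push has components F cos 24° = 91.8 × 0.9135 = 83.859 N up the incline and F sin 24° = 91.8 × 0.4067 = 37.335 N pressing into the surface.
The normal force is therefore N = mg cos 24° + F sin 24° = 91.350 + 37.335 = 128.685 N, and kinetic friction down the slope is μN = 0.29 × 128.685 = 37.319 N.
Along the incline: F cos 24° − mg sin 24° − μN = ma, so 83.859 − 40.670 − 37.319 = 10 a, giving a = 0.5870 m/s².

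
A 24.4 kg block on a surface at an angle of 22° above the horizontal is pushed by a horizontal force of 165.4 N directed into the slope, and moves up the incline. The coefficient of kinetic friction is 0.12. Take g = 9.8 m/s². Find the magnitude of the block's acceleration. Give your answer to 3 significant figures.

The horizontal push has components F cos 22° = 165.4 × 0.9272 = 153.359 N up the incline and F sin 22° = 165.4 × 0.3746 = 61.959 N pressing into the surface.
The normal force is therefore N = mg cos 22° + F sin 22° = 221.712 + 61.959 = 283.671 N, and kinetic friction down the slope is μN = 0.12 × 283.671 = 34.041 N.
Along the incline: F cos 22° − mg sin 22° − μN = ma, so 153.359 − 89.574 − 34.041 = 24.4 a, giving a = 1.2190 m/s².

1.22 m/s²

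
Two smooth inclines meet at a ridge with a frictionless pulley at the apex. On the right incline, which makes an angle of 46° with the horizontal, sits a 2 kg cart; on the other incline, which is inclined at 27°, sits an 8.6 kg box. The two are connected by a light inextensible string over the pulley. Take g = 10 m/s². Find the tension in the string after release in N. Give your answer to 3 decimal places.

19.039 N

Resolve each weight along its own incline: the 2 kg mass has component 2 × 10 × sin 46° = 14.387 N down its slope, and the 8.6 kg mass has 8.6 × 10 × sin 27° = 39.043 N down its slope.
The 8.6 kg side's 39.043 N exceeds the other side's 14.387 N, so that mass slides down and the 2 kg mass slides up. Taking that direction as positive, Newton's second law for the whole system gives 39.043 − 14.387 = (2 + 8.6) a, so a = 24.656 / 10.6 = 2.3260 m/s².
For the 2 kg mass (up-slope positive): T − 14.387 = 2 × 2.3260, so T = 19.039 N.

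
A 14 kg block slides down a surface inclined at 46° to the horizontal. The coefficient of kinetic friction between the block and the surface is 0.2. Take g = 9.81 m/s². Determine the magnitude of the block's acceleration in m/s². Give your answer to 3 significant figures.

5.69 m/s²

Resolving the weight along the incline: the component pulling the block down the slope is mg sin 46° = 14 × 9.81 × 0.7193 = 98.789 N, and the normal force is N = mg cos 46° = 14 × 9.81 × 0.6947 = 95.410 N.
Kinetic friction acts up the slope with magnitude f = μN = 0.2 × 95.410 = 19.082 N.
Net force along the incline is 98.789 − 19.082 = 79.707 N, so a = 79.707 / 14 = 5.6934 m/s².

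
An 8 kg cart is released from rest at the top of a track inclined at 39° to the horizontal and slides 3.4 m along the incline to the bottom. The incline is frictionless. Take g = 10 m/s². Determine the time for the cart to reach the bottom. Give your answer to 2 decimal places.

1.04 s

The weight component along the incline is mg sin 39° = 50.346 N and the normal force is N = mg cos 39° = 62.172 N.
With no friction, a = g sin 39° = 6.2932 m/s².
Starting from rest, L = ½at², so t = √(2L/a) = √(2 × 3.4 / 6.2932) = 1.0395 s.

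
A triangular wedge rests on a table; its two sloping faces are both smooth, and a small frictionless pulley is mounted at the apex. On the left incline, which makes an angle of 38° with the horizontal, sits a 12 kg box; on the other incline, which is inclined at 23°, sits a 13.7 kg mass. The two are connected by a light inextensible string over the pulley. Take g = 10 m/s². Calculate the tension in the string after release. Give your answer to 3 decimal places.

Resolve each weight along its own incline: the 12 kg mass has component 12 × 10 × sin 38° = 73.879 N down its slope, and the 13.7 kg mass has 13.7 × 10 × sin 23° = 53.530 N down its slope.
The 12 kg side's 73.879 N exceeds the other side's 53.530 N, so that mass slides down and the 13.7 kg mass slides up. Taking that direction as positive, Newton's second law for the whole system gives 73.879 − 53.530 = (12 + 13.7) a, so a = 20.349 / 25.7 = 0.7918 m/s².
For the 13.7 kg mass (up-slope positive): T − 53.530 = 13.7 × 0.7918, so T = 64.378 N.

64.378 N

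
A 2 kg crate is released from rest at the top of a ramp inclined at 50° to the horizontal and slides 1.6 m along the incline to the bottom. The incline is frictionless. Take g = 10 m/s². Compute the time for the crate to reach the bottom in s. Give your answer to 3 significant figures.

The weight component along the incline is mg sin 50° = 15.321 N and the normal force is N = mg cos 50° = 12.856 N.
With no friction, a = g sin 50° = 7.6604 m/s².
Starting from rest, L = ½at², so t = √(2L/a) = √(2 × 1.6 / 7.6604) = 0.6463 s.

0.646 s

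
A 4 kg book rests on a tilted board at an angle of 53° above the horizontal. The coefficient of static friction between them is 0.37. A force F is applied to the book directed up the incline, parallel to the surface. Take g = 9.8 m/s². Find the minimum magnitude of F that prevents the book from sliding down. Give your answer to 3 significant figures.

The normal force is N = mg cos 53° = 23.591 N. With F at its minimum the book is on the verge of sliding down, so static friction is at its maximum μ_s N = 0.37 × 23.591 = 8.729 N and acts up the slope.
Equilibrium along the incline: F + μ_s N = mg sin 53°, so F = 31.307 − 8.729 = 22.578 N.

22.6 N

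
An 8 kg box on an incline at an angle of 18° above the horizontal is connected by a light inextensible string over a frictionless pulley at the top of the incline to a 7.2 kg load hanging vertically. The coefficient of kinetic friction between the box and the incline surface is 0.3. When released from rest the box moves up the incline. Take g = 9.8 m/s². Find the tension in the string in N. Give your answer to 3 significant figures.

59.2 N

For the box on the incline: the weight component along the slope is m₁g sin 18° = 8 × 9.8 × 0.3090 = 24.226 N and the normal force is N = m₁g cos 18° = 74.563 N.
Kinetic friction opposes the box's motion up the incline: f = μN = 0.3 × 74.563 = 22.369 N acting down the slope.
Newton's second law for the box (up-slope positive): T − 24.226 − 22.369 = 8 a. For the hanging load (downward positive): 7.2 × 9.8 − T = 7.2 a.
Adding the two equations eliminates T: 23.965 = 15.2 a, so a = 1.5766 m/s².
Then from the hanging load's equation, T = 7.2 × (9.8 − 1.5766) = 59.208 N.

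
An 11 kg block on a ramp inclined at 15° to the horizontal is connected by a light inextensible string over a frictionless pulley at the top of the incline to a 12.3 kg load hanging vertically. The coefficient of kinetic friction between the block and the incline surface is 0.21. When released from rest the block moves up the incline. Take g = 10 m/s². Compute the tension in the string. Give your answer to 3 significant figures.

84.9 N

For the block on the incline: the weight component along the slope is m₁g sin 15° = 11 × 10 × 0.2588 = 28.468 N and the normal force is N = m₁g cos 15° = 106.252 N.
Kinetic friction opposes the block's motion up the incline: f = μN = 0.21 × 106.252 = 22.313 N acting down the slope.
Newton's second law for the block (up-slope positive): T − 28.468 − 22.313 = 11 a. For the hanging load (downward positive): 12.3 × 10 − T = 12.3 a.
Adding the two equations eliminates T: 72.219 = 23.3 a, so a = 3.0995 m/s².
Then from the hanging load's equation, T = 12.3 × (10 − 3.0995) = 84.876 N.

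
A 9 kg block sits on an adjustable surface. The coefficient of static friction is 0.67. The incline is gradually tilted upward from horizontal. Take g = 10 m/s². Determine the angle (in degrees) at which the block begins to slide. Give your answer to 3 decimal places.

At the threshold of sliding, static friction is at its maximum μ_s N and exactly balances the weight component along the incline: mg sin θ = μ_s mg cos θ.
Hence tan θ = μ_s = 0.67, so θ = arctan(0.67) = 33.8221°.

33.822°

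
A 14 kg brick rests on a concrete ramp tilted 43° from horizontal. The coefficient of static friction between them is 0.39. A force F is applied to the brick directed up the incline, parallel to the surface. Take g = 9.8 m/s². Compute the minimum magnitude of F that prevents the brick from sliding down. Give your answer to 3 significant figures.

The normal force is N = mg cos 43° = 100.342 N. With F at its minimum the brick is on the verge of sliding down, so static friction is at its maximum μ_s N = 0.39 × 100.342 = 39.133 N and acts up the slope.
Equilibrium along the incline: F + μ_s N = mg sin 43°, so F = 93.570 − 39.133 = 54.437 N.

54.4 N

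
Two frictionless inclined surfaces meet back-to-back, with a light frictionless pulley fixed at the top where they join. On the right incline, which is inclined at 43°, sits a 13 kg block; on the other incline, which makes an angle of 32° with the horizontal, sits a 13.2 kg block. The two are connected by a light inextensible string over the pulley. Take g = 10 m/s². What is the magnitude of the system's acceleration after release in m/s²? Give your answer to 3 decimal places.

0.714 m/s²

Resolve each weight along its own incline: the 13 kg mass has component 13 × 10 × sin 43° = 88.660 N down its slope, and the 13.2 kg mass has 13.2 × 10 × sin 32° = 69.949 N down its slope.
The 13 kg side's 88.660 N exceeds the other side's 69.949 N, so that mass slides down and the 13.2 kg mass slides up. Taking that direction as positive, Newton's second law for the whole system gives 88.660 − 69.949 = (13 + 13.2) a, so a = 18.711 / 26.2 = 0.7142 m/s².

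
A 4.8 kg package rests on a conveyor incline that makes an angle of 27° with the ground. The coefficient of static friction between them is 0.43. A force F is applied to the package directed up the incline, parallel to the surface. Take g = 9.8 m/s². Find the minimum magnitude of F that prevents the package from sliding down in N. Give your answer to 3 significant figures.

3.33 N

The normal force is N = mg cos 27° = 41.913 N. With F at its minimum the package is on the verge of sliding down, so static friction is at its maximum μ_s N = 0.43 × 41.913 = 18.023 N and acts up the slope.
Equilibrium along the incline: F + μ_s N = mg sin 27°, so F = 21.356 − 18.023 = 3.333 N.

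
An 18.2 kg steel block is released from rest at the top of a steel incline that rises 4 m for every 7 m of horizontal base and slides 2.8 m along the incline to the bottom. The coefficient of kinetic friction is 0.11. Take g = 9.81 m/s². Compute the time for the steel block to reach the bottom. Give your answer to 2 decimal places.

The weight component along the incline is mg sin 29.74° = 88.582 N and the normal force is N = mg cos 29.74° = 155.018 N.
Friction up the slope is f = μN = 0.11 × 155.018 = 17.052 N, so the net downslope force is 88.582 − 17.052 = 71.530 N and a = 71.530 / 18.2 = 3.9302 m/s².
Starting from rest, L = ½at², so t = √(2L/a) = √(2 × 2.8 / 3.9302) = 1.1937 s.

1.19 s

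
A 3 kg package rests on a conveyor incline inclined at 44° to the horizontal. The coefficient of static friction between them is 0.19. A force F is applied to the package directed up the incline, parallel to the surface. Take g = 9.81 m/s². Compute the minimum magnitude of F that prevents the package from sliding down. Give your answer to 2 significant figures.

The normal force is N = mg cos 44° = 21.170 N. With F at its minimum the package is on the verge of sliding down, so static friction is at its maximum μ_s N = 0.19 × 21.170 = 4.022 N and acts up the slope.
Equilibrium along the incline: F + μ_s N = mg sin 44°, so F = 20.444 − 4.022 = 16.422 N.

16 N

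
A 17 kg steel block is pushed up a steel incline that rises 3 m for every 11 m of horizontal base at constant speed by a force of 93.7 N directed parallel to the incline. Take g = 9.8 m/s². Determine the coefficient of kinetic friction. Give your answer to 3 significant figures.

At constant speed ΣF = 0 along the incline. The applied 93.7 N acts up the slope; the weight component mg sin 15.26° = 43.835 N and kinetic friction μN both act down the slope.
So 93.7 = 43.835 + μ × 160.730, giving μ = (93.7 − 43.835) / 160.730 = 0.3102.

0.310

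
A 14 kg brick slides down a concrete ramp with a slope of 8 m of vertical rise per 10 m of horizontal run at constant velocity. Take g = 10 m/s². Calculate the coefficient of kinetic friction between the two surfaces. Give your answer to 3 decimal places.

0.800

At constant velocity the net force along the incline is zero: mg sin 38.66° = μ mg cos 38.66°.
So μ = tan 38.66° = 0.6247 / 0.7809 = 0.8000.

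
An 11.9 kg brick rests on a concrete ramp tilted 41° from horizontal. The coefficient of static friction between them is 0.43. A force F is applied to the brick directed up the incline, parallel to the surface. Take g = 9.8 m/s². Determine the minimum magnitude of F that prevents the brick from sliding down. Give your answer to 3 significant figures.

The normal force is N = mg cos 41° = 88.014 N. With F at its minimum the brick is on the verge of sliding down, so static friction is at its maximum μ_s N = 0.43 × 88.014 = 37.846 N and acts up the slope.
Equilibrium along the incline: F + μ_s N = mg sin 41°, so F = 76.510 − 37.846 = 38.664 N.

38.7 N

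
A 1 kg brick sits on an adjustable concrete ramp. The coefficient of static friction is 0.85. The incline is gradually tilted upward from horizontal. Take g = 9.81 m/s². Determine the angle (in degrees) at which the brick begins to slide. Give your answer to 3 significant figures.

40.4°

At the threshold of sliding, static friction is at its maximum μ_s N and exactly balances the weight component along the incline: mg sin θ = μ_s mg cos θ.
Hence tan θ = μ_s = 0.85, so θ = arctan(0.85) = 40.3645°.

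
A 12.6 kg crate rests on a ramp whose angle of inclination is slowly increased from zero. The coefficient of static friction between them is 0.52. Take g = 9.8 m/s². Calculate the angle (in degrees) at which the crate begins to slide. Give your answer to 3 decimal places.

At the threshold of sliding, static friction is at its maximum μ_s N and exactly balances the weight component along the incline: mg sin θ = μ_s mg cos θ.
Hence tan θ = μ_s = 0.52, so θ = arctan(0.52) = 27.4744°.

27.474°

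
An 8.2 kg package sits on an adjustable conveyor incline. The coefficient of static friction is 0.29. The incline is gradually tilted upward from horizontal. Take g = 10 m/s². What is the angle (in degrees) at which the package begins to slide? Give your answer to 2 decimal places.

At the threshold of sliding, static friction is at its maximum μ_s N and exactly balances the weight component along the incline: mg sin θ = μ_s mg cos θ.
Hence tan θ = μ_s = 0.29, so θ = arctan(0.29) = 16.1722°.

16.17°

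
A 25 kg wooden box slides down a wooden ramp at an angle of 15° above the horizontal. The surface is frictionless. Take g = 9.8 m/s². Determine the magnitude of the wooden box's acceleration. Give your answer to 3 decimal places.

2.536 m/s²

Resolving the weight along the incline: the component pulling the wooden box down the slope is mg sin 15° = 25 × 9.8 × 0.2588 = 63.406 N, and the normal force is N = mg cos 15° = 25 × 9.8 × 0.9659 = 236.646 N.
With no friction the net force along the incline is 63.406 N, so a = g sin 15° = 63.406 / 25 = 2.5362 m/s².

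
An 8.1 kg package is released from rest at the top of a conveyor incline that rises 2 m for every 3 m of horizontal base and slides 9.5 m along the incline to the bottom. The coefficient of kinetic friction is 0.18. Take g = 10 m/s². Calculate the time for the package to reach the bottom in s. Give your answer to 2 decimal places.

The weight component along the incline is mg sin 33.69° = 44.931 N and the normal force is N = mg cos 33.69° = 67.396 N.
Friction up the slope is f = μN = 0.18 × 67.396 = 12.131 N, so the net downslope force is 44.931 − 12.131 = 32.800 N and a = 32.800 / 8.1 = 4.0494 m/s².
Starting from rest, L = ½at², so t = √(2L/a) = √(2 × 9.5 / 4.0494) = 2.1661 s.

2.17 s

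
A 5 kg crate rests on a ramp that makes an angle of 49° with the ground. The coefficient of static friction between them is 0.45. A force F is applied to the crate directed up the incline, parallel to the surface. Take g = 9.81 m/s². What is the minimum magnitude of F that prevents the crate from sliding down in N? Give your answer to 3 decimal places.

22.538 N

The normal force is N = mg cos 49° = 32.180 N. With F at its minimum the crate is on the verge of sliding down, so static friction is at its maximum μ_s N = 0.45 × 32.180 = 14.481 N and acts up the slope.
Equilibrium along the incline: F + μ_s N = mg sin 49°, so F = 37.019 − 14.481 = 22.538 N.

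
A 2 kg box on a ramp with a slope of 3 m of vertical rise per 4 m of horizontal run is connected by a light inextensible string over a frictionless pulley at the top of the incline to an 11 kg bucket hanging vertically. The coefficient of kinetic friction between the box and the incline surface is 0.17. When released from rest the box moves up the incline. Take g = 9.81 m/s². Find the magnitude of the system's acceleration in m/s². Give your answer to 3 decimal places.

7.190 m/s²

For the box on the incline: the weight component along the slope is m₁g sin 36.87° = 2 × 9.81 × 0.6000 = 11.772 N and the normal force is N = m₁g cos 36.87° = 15.696 N.
Kinetic friction opposes the box's motion up the incline: f = μN = 0.17 × 15.696 = 2.668 N acting down the slope.
Newton's second law for the box (up-slope positive): T − 11.772 − 2.668 = 2 a. For the hanging bucket (downward positive): 11 × 9.81 − T = 11 a.
Adding the two equations eliminates T: 93.470 = 13 a, so a = 7.1900 m/s².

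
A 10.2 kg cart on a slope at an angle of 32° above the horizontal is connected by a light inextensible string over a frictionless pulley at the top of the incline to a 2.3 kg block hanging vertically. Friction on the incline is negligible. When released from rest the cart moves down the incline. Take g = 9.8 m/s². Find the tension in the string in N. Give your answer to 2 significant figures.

28 N

For the cart on the incline: the weight component along the slope is m₁g sin 32° = 10.2 × 9.8 × 0.5299 = 52.969 N and the normal force is N = m₁g cos 32° = 84.771 N.
Newton's second law for the cart (down-slope positive): 52.969 − T = 10.2 a. For the hanging block (upward positive): T − 2.3 × 9.8 = 2.3 a.
Adding the two equations eliminates T: 30.429 = 12.5 a, so a = 2.4343 m/s².
Then from the hanging block's equation, T = 2.3 × (9.8 + 2.4343) = 28.139 N.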